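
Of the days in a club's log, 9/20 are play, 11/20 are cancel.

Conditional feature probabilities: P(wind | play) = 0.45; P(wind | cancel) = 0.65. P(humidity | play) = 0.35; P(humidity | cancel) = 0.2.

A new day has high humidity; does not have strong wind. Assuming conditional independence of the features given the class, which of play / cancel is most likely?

play

play: 0.45 × (1−0.45) × 0.35 = 0.086625
cancel: 0.55 × (1−0.65) × 0.2 = 0.0385
Highest score → play.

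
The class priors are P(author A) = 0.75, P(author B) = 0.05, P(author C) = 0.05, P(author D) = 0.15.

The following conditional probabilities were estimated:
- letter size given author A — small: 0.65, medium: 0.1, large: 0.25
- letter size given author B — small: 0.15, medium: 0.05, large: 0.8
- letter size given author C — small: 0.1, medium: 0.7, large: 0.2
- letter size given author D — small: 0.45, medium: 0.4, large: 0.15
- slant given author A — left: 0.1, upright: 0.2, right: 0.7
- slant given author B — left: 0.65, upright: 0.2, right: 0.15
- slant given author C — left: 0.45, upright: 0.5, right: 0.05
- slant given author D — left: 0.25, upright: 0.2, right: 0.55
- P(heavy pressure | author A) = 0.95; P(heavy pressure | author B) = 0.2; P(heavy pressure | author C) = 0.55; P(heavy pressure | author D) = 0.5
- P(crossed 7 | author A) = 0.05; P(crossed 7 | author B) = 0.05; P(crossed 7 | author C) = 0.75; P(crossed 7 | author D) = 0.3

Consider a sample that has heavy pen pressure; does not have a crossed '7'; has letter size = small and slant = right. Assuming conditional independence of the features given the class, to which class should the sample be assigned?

author A: 0.75 × 0.65 × 0.7 × 0.95 × (1−0.05) = 0.307978125
author B: 0.05 × 0.15 × 0.15 × 0.2 × (1−0.05) = 0.00021375
author C: 0.05 × 0.1 × 0.05 × 0.55 × (1−0.75) = 0.000034375
author D: 0.15 × 0.45 × 0.55 × 0.5 × (1−0.3) = 0.01299375
Highest score → author A.

author A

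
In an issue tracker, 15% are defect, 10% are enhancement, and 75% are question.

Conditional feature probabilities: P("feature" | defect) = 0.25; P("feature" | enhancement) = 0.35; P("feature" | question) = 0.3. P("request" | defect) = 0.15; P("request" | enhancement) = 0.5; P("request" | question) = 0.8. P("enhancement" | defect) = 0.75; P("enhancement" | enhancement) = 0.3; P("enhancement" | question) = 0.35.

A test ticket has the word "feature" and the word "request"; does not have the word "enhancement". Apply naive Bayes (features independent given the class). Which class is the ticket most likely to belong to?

defect: 0.15 × 0.25 × 0.15 × (1−0.75) = 0.00140625
enhancement: 0.1 × 0.35 × 0.5 × (1−0.3) = 0.01225
question: 0.75 × 0.3 × 0.8 × (1−0.35) = 0.117
Highest score → question.

question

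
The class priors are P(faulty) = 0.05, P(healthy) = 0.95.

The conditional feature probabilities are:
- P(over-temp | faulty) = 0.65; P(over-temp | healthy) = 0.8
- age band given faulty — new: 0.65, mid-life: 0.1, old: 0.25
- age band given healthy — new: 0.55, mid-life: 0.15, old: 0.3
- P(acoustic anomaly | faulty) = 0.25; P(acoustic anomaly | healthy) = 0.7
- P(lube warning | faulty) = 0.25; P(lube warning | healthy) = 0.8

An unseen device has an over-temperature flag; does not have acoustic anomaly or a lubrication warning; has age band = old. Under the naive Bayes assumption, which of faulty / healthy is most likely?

healthy

faulty: 0.05 × 0.65 × 0.25 × (1−0.25) × (1−0.25) = 0.0045703125
healthy: 0.95 × 0.8 × 0.3 × (1−0.7) × (1−0.8) = 0.01368
Highest score → healthy.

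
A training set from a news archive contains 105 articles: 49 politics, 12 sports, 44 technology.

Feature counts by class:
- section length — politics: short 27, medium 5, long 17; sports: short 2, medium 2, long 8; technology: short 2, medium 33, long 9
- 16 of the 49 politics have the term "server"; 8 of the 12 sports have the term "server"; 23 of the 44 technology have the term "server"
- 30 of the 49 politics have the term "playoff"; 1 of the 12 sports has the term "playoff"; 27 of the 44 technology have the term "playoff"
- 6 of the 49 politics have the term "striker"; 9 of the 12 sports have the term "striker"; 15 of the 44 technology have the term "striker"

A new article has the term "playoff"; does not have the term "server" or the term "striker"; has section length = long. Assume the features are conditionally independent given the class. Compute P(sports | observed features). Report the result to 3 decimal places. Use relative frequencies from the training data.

0.007

politics: (49/105) × (17/49) × (33/49) × (30/49) × (43/49) ≈ 0.0585835
sports: (12/105) × (8/12) × (4/12) × (1/12) × (3/12) ≈ 0.000529101
technology: (44/105) × (9/44) × (21/44) × (27/44) × (29/44) ≈ 0.0165454
P(sports | x) = 0.000529101 / 0.075658001 ≈ 0.007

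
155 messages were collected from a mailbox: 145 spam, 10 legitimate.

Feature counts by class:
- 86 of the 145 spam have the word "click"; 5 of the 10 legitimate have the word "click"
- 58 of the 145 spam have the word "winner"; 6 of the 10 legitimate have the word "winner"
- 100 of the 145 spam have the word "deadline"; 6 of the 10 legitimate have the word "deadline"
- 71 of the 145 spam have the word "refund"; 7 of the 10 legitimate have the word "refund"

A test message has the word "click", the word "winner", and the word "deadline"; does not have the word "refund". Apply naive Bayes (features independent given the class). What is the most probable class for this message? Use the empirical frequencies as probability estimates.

spam

spam: (145/155) × (86/145) × (58/145) × (100/145) × (74/145) ≈ 0.0781128
legitimate: (10/155) × (5/10) × (6/10) × (6/10) × (3/10) ≈ 0.00348387
Highest score → spam.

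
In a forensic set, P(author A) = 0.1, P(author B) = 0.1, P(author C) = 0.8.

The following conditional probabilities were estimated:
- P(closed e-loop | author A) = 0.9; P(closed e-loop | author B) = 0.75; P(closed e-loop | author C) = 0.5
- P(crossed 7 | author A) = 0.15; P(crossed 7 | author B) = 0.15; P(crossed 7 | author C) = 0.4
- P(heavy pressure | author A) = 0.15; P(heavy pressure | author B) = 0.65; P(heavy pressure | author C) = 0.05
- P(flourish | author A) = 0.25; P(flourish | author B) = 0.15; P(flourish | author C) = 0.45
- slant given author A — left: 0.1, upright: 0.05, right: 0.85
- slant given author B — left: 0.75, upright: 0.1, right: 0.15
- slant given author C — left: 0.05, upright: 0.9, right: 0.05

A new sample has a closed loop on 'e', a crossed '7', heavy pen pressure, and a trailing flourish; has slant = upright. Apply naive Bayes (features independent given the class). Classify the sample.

author A: 0.1 × 0.9 × 0.15 × 0.15 × 0.25 × 0.05 = 0.0000253125
author B: 0.1 × 0.75 × 0.15 × 0.65 × 0.15 × 0.1 = 0.0001096875
author C: 0.8 × 0.5 × 0.4 × 0.05 × 0.45 × 0.9 = 0.00324
Highest score → author C.

author C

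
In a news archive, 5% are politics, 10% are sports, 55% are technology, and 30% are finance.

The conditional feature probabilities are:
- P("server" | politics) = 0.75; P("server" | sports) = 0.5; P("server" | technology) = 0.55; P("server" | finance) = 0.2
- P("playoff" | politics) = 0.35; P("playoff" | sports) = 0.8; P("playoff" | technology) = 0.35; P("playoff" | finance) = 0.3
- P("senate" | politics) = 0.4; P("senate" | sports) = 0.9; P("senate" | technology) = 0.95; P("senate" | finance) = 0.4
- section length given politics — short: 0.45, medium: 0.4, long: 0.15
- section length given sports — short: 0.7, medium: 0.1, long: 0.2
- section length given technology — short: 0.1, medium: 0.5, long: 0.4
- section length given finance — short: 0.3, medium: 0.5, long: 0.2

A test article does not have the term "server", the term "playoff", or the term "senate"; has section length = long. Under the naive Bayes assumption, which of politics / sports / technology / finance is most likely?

politics: 0.05 × (1−0.75) × (1−0.35) × (1−0.4) × 0.15 = 0.00073125
sports: 0.1 × (1−0.5) × (1−0.8) × (1−0.9) × 0.2 = 0.0002
technology: 0.55 × (1−0.55) × (1−0.35) × (1−0.95) × 0.4 = 0.0032175
finance: 0.3 × (1−0.2) × (1−0.3) × (1−0.4) × 0.2 = 0.02016
Highest score → finance.

finance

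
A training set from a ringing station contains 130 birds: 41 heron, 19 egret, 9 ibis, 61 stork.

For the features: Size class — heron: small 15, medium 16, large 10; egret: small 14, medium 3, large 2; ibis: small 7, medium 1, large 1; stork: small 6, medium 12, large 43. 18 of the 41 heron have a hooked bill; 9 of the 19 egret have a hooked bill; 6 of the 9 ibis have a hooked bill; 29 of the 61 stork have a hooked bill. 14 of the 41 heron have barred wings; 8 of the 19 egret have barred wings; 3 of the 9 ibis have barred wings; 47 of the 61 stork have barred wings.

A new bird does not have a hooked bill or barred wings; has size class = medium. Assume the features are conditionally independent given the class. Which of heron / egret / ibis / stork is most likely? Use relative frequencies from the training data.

heron: (41/130) × (16/41) × (23/41) × (27/41) ≈ 0.0454674
egret: (19/130) × (3/19) × (10/19) × (11/19) ≈ 0.00703175
ibis: (9/130) × (1/9) × (3/9) × (6/9) ≈ 0.0017094
stork: (61/130) × (12/61) × (32/61) × (14/61) ≈ 0.0111136
Highest score → heron.

heron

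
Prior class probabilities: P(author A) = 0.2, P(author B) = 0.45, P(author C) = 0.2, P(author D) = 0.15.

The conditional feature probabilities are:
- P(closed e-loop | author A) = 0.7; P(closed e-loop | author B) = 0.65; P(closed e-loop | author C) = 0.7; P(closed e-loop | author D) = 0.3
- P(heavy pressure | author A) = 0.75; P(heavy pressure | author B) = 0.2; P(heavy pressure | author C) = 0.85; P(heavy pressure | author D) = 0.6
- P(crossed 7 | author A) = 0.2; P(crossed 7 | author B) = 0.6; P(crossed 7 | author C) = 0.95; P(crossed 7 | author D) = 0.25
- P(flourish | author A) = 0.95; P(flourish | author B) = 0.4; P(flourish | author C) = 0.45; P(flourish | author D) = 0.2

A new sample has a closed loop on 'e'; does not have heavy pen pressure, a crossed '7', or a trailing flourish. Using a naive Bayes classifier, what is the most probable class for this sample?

author B

author A: 0.2 × 0.7 × (1−0.75) × (1−0.2) × (1−0.95) = 0.0014
author B: 0.45 × 0.65 × (1−0.2) × (1−0.6) × (1−0.4) = 0.05616
author C: 0.2 × 0.7 × (1−0.85) × (1−0.95) × (1−0.45) = 0.0005775
author D: 0.15 × 0.3 × (1−0.6) × (1−0.25) × (1−0.2) = 0.0108
Highest score → author B.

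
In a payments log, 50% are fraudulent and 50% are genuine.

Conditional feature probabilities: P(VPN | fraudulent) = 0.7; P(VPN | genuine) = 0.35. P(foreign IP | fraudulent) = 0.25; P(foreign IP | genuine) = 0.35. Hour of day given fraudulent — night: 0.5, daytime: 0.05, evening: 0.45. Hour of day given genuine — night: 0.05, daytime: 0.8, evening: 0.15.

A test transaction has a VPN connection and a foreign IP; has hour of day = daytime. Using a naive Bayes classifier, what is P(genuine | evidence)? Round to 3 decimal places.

0.918

fraudulent: 0.5 × 0.7 × 0.25 × 0.05 = 0.004375
genuine: 0.5 × 0.35 × 0.35 × 0.8 = 0.049
P(genuine | x) = 0.049 / 0.053375 ≈ 0.918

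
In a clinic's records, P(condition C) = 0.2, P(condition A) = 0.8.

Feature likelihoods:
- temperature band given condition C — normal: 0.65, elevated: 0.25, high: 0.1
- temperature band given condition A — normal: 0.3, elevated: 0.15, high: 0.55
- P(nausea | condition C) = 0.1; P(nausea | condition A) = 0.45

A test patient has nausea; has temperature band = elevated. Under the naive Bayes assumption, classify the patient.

condition C: 0.2 × 0.25 × 0.1 = 0.005
condition A: 0.8 × 0.15 × 0.45 = 0.054
Highest score → condition A.

condition A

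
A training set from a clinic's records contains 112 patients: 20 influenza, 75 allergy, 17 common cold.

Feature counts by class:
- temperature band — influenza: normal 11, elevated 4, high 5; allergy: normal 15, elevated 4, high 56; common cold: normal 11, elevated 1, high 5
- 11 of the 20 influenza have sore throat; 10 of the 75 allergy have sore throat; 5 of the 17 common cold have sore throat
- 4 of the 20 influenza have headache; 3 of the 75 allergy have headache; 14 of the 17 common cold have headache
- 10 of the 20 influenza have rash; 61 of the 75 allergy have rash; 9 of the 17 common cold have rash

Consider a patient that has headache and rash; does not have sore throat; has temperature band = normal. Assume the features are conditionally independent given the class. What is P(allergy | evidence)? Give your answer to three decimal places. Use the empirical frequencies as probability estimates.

influenza: (20/112) × (11/20) × (9/20) × (4/20) × (10/20) ≈ 0.00441964
allergy: (75/112) × (15/75) × (65/75) × (3/75) × (61/75) ≈ 0.00377619
common cold: (17/112) × (11/17) × (12/17) × (14/17) × (9/17) ≈ 0.0302259
P(allergy | x) = 0.00377619 / 0.03842173 ≈ 0.098

0.098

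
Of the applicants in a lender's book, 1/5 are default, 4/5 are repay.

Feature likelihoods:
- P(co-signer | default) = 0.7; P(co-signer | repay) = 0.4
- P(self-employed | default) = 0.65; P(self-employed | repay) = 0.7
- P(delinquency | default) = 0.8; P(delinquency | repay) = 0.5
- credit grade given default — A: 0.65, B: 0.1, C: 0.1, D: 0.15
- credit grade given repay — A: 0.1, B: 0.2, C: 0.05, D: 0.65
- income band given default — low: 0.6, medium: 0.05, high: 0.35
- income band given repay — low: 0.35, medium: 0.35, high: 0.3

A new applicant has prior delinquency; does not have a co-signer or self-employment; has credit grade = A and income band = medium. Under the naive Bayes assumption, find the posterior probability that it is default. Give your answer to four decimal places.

0.1781

default: 0.2 × (1−0.7) × (1−0.65) × 0.8 × 0.65 × 0.05 = 0.000546
repay: 0.8 × (1−0.4) × (1−0.7) × 0.5 × 0.1 × 0.35 = 0.00252
P(default | x) = 0.000546 / 0.003066 ≈ 0.1781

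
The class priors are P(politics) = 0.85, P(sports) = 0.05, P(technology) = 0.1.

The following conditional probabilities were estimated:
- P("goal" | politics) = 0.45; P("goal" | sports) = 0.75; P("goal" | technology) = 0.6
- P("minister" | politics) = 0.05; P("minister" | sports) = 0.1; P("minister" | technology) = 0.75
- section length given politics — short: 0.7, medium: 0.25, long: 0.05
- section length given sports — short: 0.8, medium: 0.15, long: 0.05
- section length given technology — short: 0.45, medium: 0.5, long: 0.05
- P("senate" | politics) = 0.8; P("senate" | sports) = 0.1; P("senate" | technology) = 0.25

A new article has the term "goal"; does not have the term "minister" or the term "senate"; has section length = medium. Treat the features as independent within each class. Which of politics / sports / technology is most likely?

politics

politics: 0.85 × 0.45 × (1−0.05) × 0.25 × (1−0.8) = 0.01816875
sports: 0.05 × 0.75 × (1−0.1) × 0.15 × (1−0.1) = 0.00455625
technology: 0.1 × 0.6 × (1−0.75) × 0.5 × (1−0.25) = 0.005625
Highest score → politics.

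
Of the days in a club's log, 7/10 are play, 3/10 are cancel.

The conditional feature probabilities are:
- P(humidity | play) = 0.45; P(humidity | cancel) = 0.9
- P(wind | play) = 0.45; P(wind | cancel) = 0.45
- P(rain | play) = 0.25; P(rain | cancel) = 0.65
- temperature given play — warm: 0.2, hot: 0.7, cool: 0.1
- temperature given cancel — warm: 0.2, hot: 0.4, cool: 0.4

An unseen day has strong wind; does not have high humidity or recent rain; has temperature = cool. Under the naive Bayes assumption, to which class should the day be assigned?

play

play: 0.7 × (1−0.45) × 0.45 × (1−0.25) × 0.1 = 0.01299375
cancel: 0.3 × (1−0.9) × 0.45 × (1−0.65) × 0.4 = 0.00189
Highest score → play.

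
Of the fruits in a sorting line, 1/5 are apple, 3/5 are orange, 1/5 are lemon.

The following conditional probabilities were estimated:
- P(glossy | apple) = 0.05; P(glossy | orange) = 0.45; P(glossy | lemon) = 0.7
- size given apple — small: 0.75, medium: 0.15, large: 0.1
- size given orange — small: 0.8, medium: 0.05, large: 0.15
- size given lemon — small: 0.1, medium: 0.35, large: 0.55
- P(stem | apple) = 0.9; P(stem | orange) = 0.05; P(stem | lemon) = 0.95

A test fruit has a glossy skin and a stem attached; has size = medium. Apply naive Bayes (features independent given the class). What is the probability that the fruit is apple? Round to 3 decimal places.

apple: 0.2 × 0.05 × 0.15 × 0.9 = 0.00135
orange: 0.6 × 0.45 × 0.05 × 0.05 = 0.000675
lemon: 0.2 × 0.7 × 0.35 × 0.95 = 0.04655
P(apple | x) = 0.00135 / 0.048575 ≈ 0.028

0.028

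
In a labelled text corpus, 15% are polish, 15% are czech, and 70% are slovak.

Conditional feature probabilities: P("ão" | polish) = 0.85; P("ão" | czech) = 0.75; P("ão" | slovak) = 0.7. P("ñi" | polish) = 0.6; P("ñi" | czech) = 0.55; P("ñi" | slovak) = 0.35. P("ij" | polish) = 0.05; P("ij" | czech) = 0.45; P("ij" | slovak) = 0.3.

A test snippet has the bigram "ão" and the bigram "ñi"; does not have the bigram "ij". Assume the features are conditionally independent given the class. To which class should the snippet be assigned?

slovak

polish: 0.15 × 0.85 × 0.6 × (1−0.05) = 0.072675
czech: 0.15 × 0.75 × 0.55 × (1−0.45) = 0.03403125
slovak: 0.7 × 0.7 × 0.35 × (1−0.3) = 0.12005
Highest score → slovak.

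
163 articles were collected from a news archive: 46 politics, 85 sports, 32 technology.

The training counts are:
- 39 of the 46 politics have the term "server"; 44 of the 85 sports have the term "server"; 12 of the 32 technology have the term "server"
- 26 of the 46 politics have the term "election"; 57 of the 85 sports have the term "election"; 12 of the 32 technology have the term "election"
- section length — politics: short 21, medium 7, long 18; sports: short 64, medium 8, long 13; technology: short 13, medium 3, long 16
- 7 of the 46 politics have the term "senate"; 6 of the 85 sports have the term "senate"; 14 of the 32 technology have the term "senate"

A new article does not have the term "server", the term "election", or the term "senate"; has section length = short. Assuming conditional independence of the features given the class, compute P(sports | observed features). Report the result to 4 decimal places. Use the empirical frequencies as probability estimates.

politics: (46/163) × (7/46) × (20/46) × (21/46) × (39/46) ≈ 0.00722688
sports: (85/163) × (41/85) × (28/85) × (64/85) × (79/85) ≈ 0.0579835
technology: (32/163) × (20/32) × (20/32) × (13/32) × (18/32) ≈ 0.0175242
P(sports | x) = 0.0579835 / 0.08273458 ≈ 0.7008

0.7008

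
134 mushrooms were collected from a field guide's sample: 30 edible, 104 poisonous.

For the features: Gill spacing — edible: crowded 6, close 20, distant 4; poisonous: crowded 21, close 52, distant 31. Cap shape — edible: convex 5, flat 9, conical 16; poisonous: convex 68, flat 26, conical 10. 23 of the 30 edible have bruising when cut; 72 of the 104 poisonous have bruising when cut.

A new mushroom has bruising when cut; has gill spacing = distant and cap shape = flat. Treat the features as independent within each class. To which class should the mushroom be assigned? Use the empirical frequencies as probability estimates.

poisonous

edible: (30/134) × (4/30) × (9/30) × (23/30) ≈ 0.00686567
poisonous: (104/134) × (31/104) × (26/104) × (72/104) ≈ 0.0400402
Highest score → poisonous.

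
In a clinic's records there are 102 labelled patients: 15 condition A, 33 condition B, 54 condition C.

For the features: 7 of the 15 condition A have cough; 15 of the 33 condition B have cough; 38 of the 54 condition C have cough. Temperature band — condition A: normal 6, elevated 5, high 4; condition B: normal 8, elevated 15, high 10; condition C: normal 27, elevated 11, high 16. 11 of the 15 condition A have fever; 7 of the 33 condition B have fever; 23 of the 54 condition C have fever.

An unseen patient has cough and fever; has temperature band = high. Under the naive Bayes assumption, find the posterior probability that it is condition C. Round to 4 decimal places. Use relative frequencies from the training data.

condition A: (15/102) × (7/15) × (4/15) × (11/15) ≈ 0.0134205
condition B: (33/102) × (15/33) × (10/33) × (7/33) ≈ 0.00945282
condition C: (54/102) × (38/54) × (16/54) × (23/54) ≈ 0.0470158
P(condition C | x) = 0.0470158 / 0.06988912 ≈ 0.6727

0.6727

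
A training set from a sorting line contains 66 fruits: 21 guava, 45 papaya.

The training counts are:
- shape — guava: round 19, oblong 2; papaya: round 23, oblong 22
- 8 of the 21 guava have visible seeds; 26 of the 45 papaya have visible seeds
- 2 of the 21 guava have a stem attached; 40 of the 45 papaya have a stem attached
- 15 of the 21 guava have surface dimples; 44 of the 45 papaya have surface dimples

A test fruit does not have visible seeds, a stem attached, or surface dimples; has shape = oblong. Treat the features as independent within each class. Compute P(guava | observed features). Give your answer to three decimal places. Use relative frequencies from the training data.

0.933

guava: (21/66) × (2/21) × (13/21) × (19/21) × (6/21) ≈ 0.00484927
papaya: (45/66) × (22/45) × (19/45) × (5/45) × (1/45) ≈ 0.000347508
P(guava | x) = 0.00484927 / 0.005196778 ≈ 0.933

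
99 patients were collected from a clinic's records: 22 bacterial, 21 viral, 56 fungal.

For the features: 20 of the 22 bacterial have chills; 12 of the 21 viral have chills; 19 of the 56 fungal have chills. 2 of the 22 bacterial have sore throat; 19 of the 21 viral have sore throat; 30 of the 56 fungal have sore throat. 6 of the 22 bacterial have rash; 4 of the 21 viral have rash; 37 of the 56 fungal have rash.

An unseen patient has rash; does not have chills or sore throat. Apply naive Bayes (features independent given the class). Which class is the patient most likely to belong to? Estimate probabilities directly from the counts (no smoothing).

bacterial: (22/99) × (2/22) × (20/22) × (6/22) ≈ 0.00500877
viral: (21/99) × (9/21) × (2/21) × (4/21) ≈ 0.00164914
fungal: (56/99) × (37/56) × (26/56) × (37/56) ≈ 0.114648
Highest score → fungal.

fungal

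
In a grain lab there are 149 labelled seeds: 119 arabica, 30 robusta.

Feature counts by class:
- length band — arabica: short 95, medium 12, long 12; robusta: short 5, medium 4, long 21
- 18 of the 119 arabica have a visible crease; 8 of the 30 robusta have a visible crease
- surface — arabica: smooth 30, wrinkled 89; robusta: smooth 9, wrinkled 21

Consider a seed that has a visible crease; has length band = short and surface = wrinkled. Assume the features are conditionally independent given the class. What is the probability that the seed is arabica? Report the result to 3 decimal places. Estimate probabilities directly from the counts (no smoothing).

arabica: (119/149) × (95/119) × (18/119) × (89/119) ≈ 0.0721283
robusta: (30/149) × (5/30) × (8/30) × (21/30) ≈ 0.00626398
P(arabica | x) = 0.0721283 / 0.07839228 ≈ 0.920

0.920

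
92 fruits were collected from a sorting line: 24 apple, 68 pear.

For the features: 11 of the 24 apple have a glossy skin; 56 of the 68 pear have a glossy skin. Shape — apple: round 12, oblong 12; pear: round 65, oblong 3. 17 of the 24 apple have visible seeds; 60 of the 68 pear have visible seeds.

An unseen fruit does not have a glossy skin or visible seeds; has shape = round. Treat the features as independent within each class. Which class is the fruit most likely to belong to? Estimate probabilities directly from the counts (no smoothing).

apple: (24/92) × (13/24) × (12/24) × (7/24) ≈ 0.0206069
pear: (68/92) × (12/68) × (65/68) × (8/68) ≈ 0.0146683
Highest score → apple.

apple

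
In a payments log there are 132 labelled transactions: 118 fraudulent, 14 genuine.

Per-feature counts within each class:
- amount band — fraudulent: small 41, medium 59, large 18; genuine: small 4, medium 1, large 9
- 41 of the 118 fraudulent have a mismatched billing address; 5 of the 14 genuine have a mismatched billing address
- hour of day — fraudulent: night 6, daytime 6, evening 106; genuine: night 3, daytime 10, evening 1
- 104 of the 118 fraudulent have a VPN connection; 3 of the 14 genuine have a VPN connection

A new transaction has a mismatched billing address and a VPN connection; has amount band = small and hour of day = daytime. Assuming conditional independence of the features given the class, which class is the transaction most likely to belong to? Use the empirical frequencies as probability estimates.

fraudulent: (118/132) × (41/118) × (41/118) × (6/118) × (104/118) ≈ 0.00483651
genuine: (14/132) × (4/14) × (5/14) × (10/14) × (3/14) ≈ 0.00165651
Highest score → fraudulent.

fraudulent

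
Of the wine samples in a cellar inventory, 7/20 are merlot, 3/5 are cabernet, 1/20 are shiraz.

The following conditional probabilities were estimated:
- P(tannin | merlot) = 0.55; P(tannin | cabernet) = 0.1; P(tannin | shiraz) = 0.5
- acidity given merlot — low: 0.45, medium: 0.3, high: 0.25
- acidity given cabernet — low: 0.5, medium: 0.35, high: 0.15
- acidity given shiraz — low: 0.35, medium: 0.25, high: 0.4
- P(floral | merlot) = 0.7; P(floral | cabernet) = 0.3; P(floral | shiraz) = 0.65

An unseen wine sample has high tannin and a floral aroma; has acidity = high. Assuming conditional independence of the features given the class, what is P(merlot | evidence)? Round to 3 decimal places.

merlot: 0.35 × 0.55 × 0.25 × 0.7 = 0.0336875
cabernet: 0.6 × 0.1 × 0.15 × 0.3 = 0.0027
shiraz: 0.05 × 0.5 × 0.4 × 0.65 = 0.0065
P(merlot | x) = 0.0336875 / 0.0428875 ≈ 0.785

0.785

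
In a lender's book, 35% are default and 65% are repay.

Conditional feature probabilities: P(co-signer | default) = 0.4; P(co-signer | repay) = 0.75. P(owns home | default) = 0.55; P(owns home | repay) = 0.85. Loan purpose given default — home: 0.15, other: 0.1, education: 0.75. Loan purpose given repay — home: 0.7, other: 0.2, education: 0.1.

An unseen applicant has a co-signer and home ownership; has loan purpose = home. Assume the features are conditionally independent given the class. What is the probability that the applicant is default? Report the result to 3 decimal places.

0.038

default: 0.35 × 0.4 × 0.55 × 0.15 = 0.01155
repay: 0.65 × 0.75 × 0.85 × 0.7 = 0.2900625
P(default | x) = 0.01155 / 0.3016125 ≈ 0.038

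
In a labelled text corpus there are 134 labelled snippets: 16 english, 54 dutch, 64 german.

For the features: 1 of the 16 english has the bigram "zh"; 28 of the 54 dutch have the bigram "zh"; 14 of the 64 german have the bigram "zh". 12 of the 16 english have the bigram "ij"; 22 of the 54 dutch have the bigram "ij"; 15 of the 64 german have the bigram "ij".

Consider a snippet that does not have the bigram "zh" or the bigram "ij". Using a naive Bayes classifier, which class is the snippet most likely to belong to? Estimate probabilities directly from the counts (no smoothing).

english: (16/134) × (15/16) × (4/16) ≈ 0.0279851
dutch: (54/134) × (26/54) × (32/54) ≈ 0.114981
german: (64/134) × (50/64) × (49/64) ≈ 0.285681
Highest score → german.

german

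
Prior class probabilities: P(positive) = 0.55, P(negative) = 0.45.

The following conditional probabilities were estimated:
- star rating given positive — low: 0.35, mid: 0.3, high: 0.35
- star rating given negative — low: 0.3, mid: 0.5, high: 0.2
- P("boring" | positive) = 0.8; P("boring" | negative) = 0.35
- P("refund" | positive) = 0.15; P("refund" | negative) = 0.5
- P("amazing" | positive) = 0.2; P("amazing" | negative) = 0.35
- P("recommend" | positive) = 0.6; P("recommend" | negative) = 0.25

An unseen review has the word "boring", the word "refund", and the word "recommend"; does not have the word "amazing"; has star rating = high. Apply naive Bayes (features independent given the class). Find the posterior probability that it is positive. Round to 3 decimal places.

positive: 0.55 × 0.35 × 0.8 × 0.15 × (1−0.2) × 0.6 = 0.011088
negative: 0.45 × 0.2 × 0.35 × 0.5 × (1−0.35) × 0.25 = 0.002559375
P(positive | x) = 0.011088 / 0.013647375 ≈ 0.812

0.812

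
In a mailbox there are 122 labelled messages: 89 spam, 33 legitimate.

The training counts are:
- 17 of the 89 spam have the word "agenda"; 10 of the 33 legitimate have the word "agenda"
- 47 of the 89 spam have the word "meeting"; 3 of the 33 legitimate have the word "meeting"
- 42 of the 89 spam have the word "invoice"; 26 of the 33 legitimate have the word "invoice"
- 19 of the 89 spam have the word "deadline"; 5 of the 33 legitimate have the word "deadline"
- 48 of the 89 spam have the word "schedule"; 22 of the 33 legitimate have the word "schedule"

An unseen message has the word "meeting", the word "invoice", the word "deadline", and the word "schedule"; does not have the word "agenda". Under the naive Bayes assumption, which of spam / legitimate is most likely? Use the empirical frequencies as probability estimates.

spam: (89/122) × (72/89) × (47/89) × (42/89) × (19/89) × (48/89) ≈ 0.0169338
legitimate: (33/122) × (23/33) × (3/33) × (26/33) × (5/33) × (22/33) ≈ 0.00136395
Highest score → spam.

spam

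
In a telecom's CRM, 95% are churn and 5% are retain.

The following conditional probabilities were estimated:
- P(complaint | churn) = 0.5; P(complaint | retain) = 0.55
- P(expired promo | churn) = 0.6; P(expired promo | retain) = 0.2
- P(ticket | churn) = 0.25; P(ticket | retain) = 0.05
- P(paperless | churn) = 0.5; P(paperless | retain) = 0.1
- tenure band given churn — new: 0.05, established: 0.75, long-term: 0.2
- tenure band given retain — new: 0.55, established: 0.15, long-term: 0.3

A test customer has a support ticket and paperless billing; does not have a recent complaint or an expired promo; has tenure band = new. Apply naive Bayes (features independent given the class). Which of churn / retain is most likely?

churn

churn: 0.95 × (1−0.5) × (1−0.6) × 0.25 × 0.5 × 0.05 = 0.0011875
retain: 0.05 × (1−0.55) × (1−0.2) × 0.05 × 0.1 × 0.55 = 0.0000495
Highest score → churn.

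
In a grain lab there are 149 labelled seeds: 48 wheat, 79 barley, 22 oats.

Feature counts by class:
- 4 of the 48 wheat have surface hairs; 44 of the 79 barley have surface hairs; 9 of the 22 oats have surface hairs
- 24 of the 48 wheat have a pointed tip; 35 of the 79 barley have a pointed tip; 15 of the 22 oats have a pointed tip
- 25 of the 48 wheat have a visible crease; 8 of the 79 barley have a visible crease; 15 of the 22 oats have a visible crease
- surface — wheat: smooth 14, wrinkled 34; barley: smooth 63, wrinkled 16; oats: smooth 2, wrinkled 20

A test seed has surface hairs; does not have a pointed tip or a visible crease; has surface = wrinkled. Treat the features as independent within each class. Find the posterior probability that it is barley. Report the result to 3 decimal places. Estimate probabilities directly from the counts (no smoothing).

wheat: (48/149) × (4/48) × (24/48) × (23/48) × (34/48) ≈ 0.00455584
barley: (79/149) × (44/79) × (44/79) × (71/79) × (16/79) ≈ 0.0299375
oats: (22/149) × (9/22) × (7/22) × (7/22) × (20/22) ≈ 0.00555923
P(barley | x) = 0.0299375 / 0.04005257 ≈ 0.747

0.747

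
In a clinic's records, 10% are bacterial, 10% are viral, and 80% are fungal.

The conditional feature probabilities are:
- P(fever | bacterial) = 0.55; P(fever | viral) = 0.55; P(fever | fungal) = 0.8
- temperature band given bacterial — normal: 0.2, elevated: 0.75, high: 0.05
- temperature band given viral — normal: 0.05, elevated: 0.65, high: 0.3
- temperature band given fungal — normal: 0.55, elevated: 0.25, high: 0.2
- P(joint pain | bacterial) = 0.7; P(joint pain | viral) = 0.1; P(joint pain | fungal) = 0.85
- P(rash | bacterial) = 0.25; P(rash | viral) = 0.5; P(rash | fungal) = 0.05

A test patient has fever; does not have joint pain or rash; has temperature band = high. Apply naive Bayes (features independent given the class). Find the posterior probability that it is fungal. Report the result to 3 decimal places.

0.694

bacterial: 0.1 × 0.55 × 0.05 × (1−0.7) × (1−0.25) = 0.00061875
viral: 0.1 × 0.55 × 0.3 × (1−0.1) × (1−0.5) = 0.007425
fungal: 0.8 × 0.8 × 0.2 × (1−0.85) × (1−0.05) = 0.01824
P(fungal | x) = 0.01824 / 0.02628375 ≈ 0.694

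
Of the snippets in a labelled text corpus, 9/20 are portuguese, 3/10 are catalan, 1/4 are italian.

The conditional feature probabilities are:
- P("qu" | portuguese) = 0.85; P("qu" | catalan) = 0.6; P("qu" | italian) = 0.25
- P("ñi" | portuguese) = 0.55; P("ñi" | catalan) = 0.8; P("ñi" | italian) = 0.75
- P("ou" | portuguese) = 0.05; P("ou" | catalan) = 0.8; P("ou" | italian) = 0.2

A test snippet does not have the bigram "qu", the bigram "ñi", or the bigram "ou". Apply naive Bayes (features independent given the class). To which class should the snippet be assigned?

portuguese: 0.45 × (1−0.85) × (1−0.55) × (1−0.05) = 0.02885625
catalan: 0.3 × (1−0.6) × (1−0.8) × (1−0.8) = 0.0048
italian: 0.25 × (1−0.25) × (1−0.75) × (1−0.2) = 0.0375
Highest score → italian.

italian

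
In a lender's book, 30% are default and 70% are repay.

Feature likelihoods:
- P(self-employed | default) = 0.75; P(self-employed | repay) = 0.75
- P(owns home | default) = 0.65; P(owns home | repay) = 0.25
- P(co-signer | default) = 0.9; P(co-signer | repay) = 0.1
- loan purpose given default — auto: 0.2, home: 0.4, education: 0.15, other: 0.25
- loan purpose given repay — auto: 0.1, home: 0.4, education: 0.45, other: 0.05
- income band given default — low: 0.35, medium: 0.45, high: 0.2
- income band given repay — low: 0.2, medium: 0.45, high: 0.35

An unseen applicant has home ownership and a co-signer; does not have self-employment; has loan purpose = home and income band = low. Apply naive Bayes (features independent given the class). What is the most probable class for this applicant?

default

default: 0.3 × (1−0.75) × 0.65 × 0.9 × 0.4 × 0.35 = 0.0061425
repay: 0.7 × (1−0.75) × 0.25 × 0.1 × 0.4 × 0.2 = 0.00035
Highest score → default.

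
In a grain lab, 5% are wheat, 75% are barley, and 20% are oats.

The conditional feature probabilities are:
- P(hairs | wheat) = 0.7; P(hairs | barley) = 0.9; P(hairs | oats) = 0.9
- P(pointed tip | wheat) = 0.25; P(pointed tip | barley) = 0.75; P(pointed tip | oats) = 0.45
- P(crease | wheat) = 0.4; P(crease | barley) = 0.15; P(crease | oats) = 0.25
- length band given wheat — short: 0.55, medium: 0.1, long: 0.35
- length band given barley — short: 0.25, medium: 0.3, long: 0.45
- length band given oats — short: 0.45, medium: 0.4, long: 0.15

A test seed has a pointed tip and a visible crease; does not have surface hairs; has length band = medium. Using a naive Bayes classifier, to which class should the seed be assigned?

wheat: 0.05 × (1−0.7) × 0.25 × 0.4 × 0.1 = 0.00015
barley: 0.75 × (1−0.9) × 0.75 × 0.15 × 0.3 = 0.00253125
oats: 0.2 × (1−0.9) × 0.45 × 0.25 × 0.4 = 0.0009
Highest score → barley.

barley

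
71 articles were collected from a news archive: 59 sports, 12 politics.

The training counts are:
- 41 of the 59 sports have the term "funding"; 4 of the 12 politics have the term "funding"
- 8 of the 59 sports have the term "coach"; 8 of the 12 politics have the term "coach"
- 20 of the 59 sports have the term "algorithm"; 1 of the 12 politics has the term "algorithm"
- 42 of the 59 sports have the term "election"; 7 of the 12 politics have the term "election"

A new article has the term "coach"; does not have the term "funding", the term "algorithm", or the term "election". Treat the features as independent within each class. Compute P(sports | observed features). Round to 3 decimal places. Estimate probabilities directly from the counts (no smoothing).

0.186

sports: (59/71) × (18/59) × (8/59) × (39/59) × (17/59) ≈ 0.00654729
politics: (12/71) × (8/12) × (8/12) × (11/12) × (5/12) ≈ 0.0286907
P(sports | x) = 0.00654729 / 0.03523799 ≈ 0.186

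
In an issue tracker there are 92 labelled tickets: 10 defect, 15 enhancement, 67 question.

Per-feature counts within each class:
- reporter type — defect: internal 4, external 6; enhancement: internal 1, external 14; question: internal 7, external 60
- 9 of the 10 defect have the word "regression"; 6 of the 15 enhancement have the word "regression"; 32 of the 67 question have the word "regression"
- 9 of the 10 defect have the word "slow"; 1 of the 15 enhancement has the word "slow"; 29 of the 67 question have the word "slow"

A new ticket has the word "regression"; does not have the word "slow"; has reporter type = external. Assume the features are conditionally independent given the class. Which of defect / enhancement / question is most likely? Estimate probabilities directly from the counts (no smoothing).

defect: (10/92) × (6/10) × (9/10) × (1/10) ≈ 0.00586957
enhancement: (15/92) × (14/15) × (6/15) × (14/15) ≈ 0.0568116
question: (67/92) × (60/67) × (32/67) × (38/67) ≈ 0.176664
Highest score → question.

question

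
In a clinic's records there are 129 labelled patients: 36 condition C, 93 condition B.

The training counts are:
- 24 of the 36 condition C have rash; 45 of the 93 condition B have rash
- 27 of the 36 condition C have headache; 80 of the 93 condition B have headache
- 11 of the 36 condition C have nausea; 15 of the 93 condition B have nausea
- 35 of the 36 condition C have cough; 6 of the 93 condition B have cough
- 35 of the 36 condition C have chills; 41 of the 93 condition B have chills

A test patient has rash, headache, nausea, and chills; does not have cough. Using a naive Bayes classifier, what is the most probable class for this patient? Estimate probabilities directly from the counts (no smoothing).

condition C: (36/129) × (24/36) × (27/36) × (11/36) × (1/36) × (35/36) ≈ 0.00115143
condition B: (93/129) × (45/93) × (80/93) × (15/93) × (87/93) × (41/93) ≈ 0.0199607
Highest score → condition B.

condition B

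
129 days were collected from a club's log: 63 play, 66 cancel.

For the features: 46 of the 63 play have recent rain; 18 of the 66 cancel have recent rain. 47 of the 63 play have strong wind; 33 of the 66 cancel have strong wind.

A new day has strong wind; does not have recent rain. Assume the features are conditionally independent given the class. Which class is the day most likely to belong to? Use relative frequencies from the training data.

cancel

play: (63/129) × (17/63) × (47/63) ≈ 0.0983143
cancel: (66/129) × (48/66) × (33/66) ≈ 0.186047
Highest score → cancel.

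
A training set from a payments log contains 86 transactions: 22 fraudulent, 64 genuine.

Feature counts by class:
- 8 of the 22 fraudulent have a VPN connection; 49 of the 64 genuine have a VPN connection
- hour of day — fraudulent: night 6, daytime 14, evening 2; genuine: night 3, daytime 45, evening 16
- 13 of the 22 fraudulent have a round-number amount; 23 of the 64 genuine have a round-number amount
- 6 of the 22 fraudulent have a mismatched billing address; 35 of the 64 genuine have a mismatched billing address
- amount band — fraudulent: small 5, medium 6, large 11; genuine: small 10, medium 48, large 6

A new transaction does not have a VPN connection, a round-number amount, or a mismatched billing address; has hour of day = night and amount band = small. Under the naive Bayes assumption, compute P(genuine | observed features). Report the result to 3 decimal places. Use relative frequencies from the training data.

0.110

fraudulent: (22/86) × (14/22) × (6/22) × (9/22) × (16/22) × (5/22) ≈ 0.00300208
genuine: (64/86) × (15/64) × (3/64) × (41/64) × (29/64) × (10/64) ≈ 0.000370831
P(genuine | x) = 0.000370831 / 0.003372911 ≈ 0.110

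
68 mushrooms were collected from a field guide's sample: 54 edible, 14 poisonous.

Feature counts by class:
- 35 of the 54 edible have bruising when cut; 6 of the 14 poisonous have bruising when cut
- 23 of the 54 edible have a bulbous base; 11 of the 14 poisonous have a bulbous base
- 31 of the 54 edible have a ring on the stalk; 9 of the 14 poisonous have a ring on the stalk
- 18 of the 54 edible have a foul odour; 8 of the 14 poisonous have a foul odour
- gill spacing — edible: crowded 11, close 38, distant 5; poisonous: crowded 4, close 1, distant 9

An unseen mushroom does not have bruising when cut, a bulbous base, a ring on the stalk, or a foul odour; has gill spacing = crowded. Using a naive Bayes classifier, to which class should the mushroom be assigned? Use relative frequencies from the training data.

edible

edible: (54/68) × (19/54) × (31/54) × (23/54) × (36/54) × (11/54) ≈ 0.009278
poisonous: (14/68) × (8/14) × (3/14) × (5/14) × (6/14) × (4/14) ≈ 0.00110248
Highest score → edible.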